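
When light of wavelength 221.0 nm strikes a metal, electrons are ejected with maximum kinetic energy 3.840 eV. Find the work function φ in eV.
1.77 eV

From Einstein's photoelectric equation: KE_max = hf - φ = hc/λ - φ

Rearranging for φ:
φ = hc/λ - KE_max

Calculate photon energy:
E_photon = hc/λ = 5.6101 eV

Therefore:
φ = 5.6101 - 3.840 = 1.77 eV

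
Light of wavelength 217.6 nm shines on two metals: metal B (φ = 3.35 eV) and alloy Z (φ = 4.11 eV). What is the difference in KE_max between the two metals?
0.7600 eV

Using KE_max = hc/λ - φ for each metal:

Photon energy: E = hc/λ = 5.6978 eV

For metal B (φ₁ = 3.35 eV):
KE₁ = E - φ₁ = 5.6978 - 3.35 = 2.3478 eV

For alloy Z (φ₂ = 4.11 eV):
KE₂ = E - φ₂ = 5.6978 - 4.11 = 1.5878 eV

Difference:
ΔKE = KE₁ - KE₂ = 2.3478 - 1.5878 = 0.7600 eV

Note: The difference equals the difference in work functions: 4.11 - 3.35 = 0.76 eV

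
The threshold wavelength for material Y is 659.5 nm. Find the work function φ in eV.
1.88 eV

At the threshold wavelength, photon energy equals work function:
φ = hc/λ₀

Calculating:
φ = (6.626×10⁻³⁴ J·s)(3×10⁸ m/s) / (659.5×10⁻⁹ m)
φ = 1.88 eV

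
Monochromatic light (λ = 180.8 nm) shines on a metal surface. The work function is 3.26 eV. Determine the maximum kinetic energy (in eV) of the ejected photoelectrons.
3.5975 eV

Using Einstein's photoelectric equation: KE_max = hf - φ = hc/λ - φ

First, calculate the photon energy:
E_photon = hc/λ = (6.626×10⁻³⁴ J·s)(3×10⁸ m/s) / (180.8×10⁻⁹ m)
E_photon = 6.8575 eV

Then, the maximum kinetic energy:
KE_max = E_photon - φ = 6.8575 eV - 3.26 eV = 3.5975 eV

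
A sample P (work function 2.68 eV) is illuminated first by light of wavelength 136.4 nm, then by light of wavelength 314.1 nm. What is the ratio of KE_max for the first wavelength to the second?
5.0579

Using Einstein's equation: KE_max = hc/λ - φ

For λ₁ = 136.4 nm:
E₁ = hc/λ₁ = 9.0898 eV
KE₁ = E₁ - φ = 9.0898 - 2.68 = 6.4098 eV

For λ₂ = 314.1 nm:
E₂ = hc/λ₂ = 3.9473 eV
KE₂ = E₂ - φ = 3.9473 - 2.68 = 1.2673 eV

Ratio: KE₁/KE₂ = 6.4098/1.2673 = 5.0579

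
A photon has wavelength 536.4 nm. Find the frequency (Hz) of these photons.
5.5890e+14 Hz

Using the wave equation: c = fλ

Solving for frequency:
f = c/λ = (3×10⁸ m/s) / (536.4×10⁻⁹ m)
f = 5.5890e+14 Hz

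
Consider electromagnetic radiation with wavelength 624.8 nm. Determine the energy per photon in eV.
1.9844 eV

Using E = hf = hc/λ:

E = hc/λ = (6.626×10⁻³⁴ J·s)(3×10⁸ m/s) / (624.8×10⁻⁹ m)
E = 1.9844 eV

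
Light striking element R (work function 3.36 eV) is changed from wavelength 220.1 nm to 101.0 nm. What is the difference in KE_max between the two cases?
6.6426 eV

Using Einstein's equation: KE_max = hc/λ - φ

For λ₁ = 220.1 nm:
KE₁ = hc/λ₁ - φ = 5.6331 - 3.36 = 2.2731 eV

For λ₂ = 101.0 nm:
KE₂ = hc/λ₂ - φ = 12.2757 - 3.36 = 8.9157 eV

Change in KE:
ΔKE = KE₂ - KE₁ = 8.9157 - 2.2731 = 6.6426 eV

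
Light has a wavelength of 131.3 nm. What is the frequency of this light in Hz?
2.2833e+15 Hz

Using the wave equation: c = fλ

Solving for frequency:
f = c/λ = (3×10⁸ m/s) / (131.3×10⁻⁹ m)
f = 2.2833e+15 Hz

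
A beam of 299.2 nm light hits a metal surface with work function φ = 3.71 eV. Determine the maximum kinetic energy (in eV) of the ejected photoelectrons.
0.4339 eV

Using Einstein's photoelectric equation: KE_max = hf - φ = hc/λ - φ

First, calculate the photon energy:
E_photon = hc/λ = (6.626×10⁻³⁴ J·s)(3×10⁸ m/s) / (299.2×10⁻⁹ m)
E_photon = 4.1439 eV

Then, the maximum kinetic energy:
KE_max = E_photon - φ = 4.1439 eV - 3.71 eV = 0.4339 eV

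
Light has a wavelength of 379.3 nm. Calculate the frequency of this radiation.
7.9038e+14 Hz

Using the wave equation: c = fλ

Solving for frequency:
f = c/λ = (3×10⁸ m/s) / (379.3×10⁻⁹ m)
f = 7.9038e+14 Hz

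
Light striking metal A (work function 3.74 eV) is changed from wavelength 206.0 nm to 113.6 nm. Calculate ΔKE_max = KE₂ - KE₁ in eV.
4.8955 eV

Using Einstein's equation: KE_max = hc/λ - φ

For λ₁ = 206.0 nm:
KE₁ = hc/λ₁ - φ = 6.0187 - 3.74 = 2.2787 eV

For λ₂ = 113.6 nm:
KE₂ = hc/λ₂ - φ = 10.9141 - 3.74 = 7.1741 eV

Change in KE:
ΔKE = KE₂ - KE₁ = 7.1741 - 2.2787 = 4.8955 eV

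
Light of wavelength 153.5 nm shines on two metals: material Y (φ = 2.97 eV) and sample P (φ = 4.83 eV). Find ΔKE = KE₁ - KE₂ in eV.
1.8600 eV

Using KE_max = hc/λ - φ for each metal:

Photon energy: E = hc/λ = 8.0771 eV

For material Y (φ₁ = 2.97 eV):
KE₁ = E - φ₁ = 8.0771 - 2.97 = 5.1071 eV

For sample P (φ₂ = 4.83 eV):
KE₂ = E - φ₂ = 8.0771 - 4.83 = 3.2471 eV

Difference:
ΔKE = KE₁ - KE₂ = 5.1071 - 3.2471 = 1.8600 eV

Note: The difference equals the difference in work functions: 4.83 - 2.97 = 1.86 eV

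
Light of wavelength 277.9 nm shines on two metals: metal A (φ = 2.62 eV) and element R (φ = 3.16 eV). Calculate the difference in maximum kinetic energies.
0.5400 eV

Using KE_max = hc/λ - φ for each metal:

Photon energy: E = hc/λ = 4.4615 eV

For metal A (φ₁ = 2.62 eV):
KE₁ = E - φ₁ = 4.4615 - 2.62 = 1.8415 eV

For element R (φ₂ = 3.16 eV):
KE₂ = E - φ₂ = 4.4615 - 3.16 = 1.3015 eV

Difference:
ΔKE = KE₁ - KE₂ = 1.8415 - 1.3015 = 0.5400 eV

Note: The difference equals the difference in work functions: 3.16 - 2.62 = 0.54 eV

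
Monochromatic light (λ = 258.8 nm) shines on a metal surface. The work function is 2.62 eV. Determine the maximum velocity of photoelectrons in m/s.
8.7383e+05 m/s

First, find the maximum kinetic energy:
E_photon = hc/λ = 4.7907 eV
KE_max = E_photon - φ = 4.7907 - 2.62 = 2.1707 eV

Convert to Joules: KE_max = 2.1707 × 1.602×10⁻¹⁹ J = 3.4779e-19 J

Then use KE = ½mv² to find velocity:
v = √(2·KE/m) = √(2 × 3.4779e-19 J / 9.109e-31 kg)
v = 8.7383e+05 m/s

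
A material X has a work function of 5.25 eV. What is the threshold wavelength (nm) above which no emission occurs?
236.16 nm

The threshold wavelength is when the photon energy equals the work function:
hc/λ₀ = φ

Solving for λ₀:
λ₀ = hc/φ = (6.626×10⁻³⁴ J·s)(3×10⁸ m/s) / (5.25 eV × 1.602×10⁻¹⁹ J/eV)
λ₀ = 236.16 nm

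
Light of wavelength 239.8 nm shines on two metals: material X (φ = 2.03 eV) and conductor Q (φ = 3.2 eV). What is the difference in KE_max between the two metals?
1.1700 eV

Using KE_max = hc/λ - φ for each metal:

Photon energy: E = hc/λ = 5.1703 eV

For material X (φ₁ = 2.03 eV):
KE₁ = E - φ₁ = 5.1703 - 2.03 = 3.1403 eV

For conductor Q (φ₂ = 3.2 eV):
KE₂ = E - φ₂ = 5.1703 - 3.2 = 1.9703 eV

Difference:
ΔKE = KE₁ - KE₂ = 3.1403 - 1.9703 = 1.1700 eV

Note: The difference equals the difference in work functions: 3.2 - 2.03 = 1.17 eV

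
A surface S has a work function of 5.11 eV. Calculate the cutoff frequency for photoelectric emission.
1.2356e+15 Hz

The threshold frequency is when the photon energy equals the work function:
hf₀ = φ

Solving for f₀:
f₀ = φ/h = (5.11 eV × 1.602×10⁻¹⁹ J/eV) / (6.626×10⁻³⁴ J·s)
f₀ = 1.2356e+15 Hz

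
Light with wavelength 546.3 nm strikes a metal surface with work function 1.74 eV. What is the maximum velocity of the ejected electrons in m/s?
4.3159e+05 m/s

First, find the maximum kinetic energy:
E_photon = hc/λ = 2.2695 eV
KE_max = E_photon - φ = 2.2695 - 1.74 = 0.5295 eV

Convert to Joules: KE_max = 0.5295 × 1.602×10⁻¹⁹ J = 8.4839e-20 J

Then use KE = ½mv² to find velocity:
v = √(2·KE/m) = √(2 × 8.4839e-20 J / 9.109e-31 kg)
v = 4.3159e+05 m/s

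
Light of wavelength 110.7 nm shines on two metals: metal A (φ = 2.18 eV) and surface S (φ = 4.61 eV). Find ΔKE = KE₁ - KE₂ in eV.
2.4300 eV

Using KE_max = hc/λ - φ for each metal:

Photon energy: E = hc/λ = 11.2000 eV

For metal A (φ₁ = 2.18 eV):
KE₁ = E - φ₁ = 11.2000 - 2.18 = 9.0200 eV

For surface S (φ₂ = 4.61 eV):
KE₂ = E - φ₂ = 11.2000 - 4.61 = 6.5900 eV

Difference:
ΔKE = KE₁ - KE₂ = 9.0200 - 6.5900 = 2.4300 eV

Note: The difference equals the difference in work functions: 4.61 - 2.18 = 2.43 eV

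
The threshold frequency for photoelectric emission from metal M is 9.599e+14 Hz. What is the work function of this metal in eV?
3.97 eV

At the threshold frequency, photon energy equals work function:
φ = hf₀

Calculating:
φ = (6.626×10⁻³⁴ J·s)(9.599e+14 Hz)
φ = 3.97 eV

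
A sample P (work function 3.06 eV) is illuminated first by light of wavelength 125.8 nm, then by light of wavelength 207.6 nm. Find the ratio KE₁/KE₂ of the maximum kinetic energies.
2.3335

Using Einstein's equation: KE_max = hc/λ - φ

For λ₁ = 125.8 nm:
E₁ = hc/λ₁ = 9.8557 eV
KE₁ = E₁ - φ = 9.8557 - 3.06 = 6.7957 eV

For λ₂ = 207.6 nm:
E₂ = hc/λ₂ = 5.9723 eV
KE₂ = E₂ - φ = 5.9723 - 3.06 = 2.9123 eV

Ratio: KE₁/KE₂ = 6.7957/2.9123 = 2.3335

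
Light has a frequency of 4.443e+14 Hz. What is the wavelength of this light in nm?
674.75 nm

Using the wave equation: c = fλ

Solving for wavelength:
λ = c/f = (3×10⁸ m/s) / (4.443e+14 Hz)
λ = 674.75 nm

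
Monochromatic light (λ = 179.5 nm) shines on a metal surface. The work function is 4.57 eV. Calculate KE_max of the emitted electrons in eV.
2.3372 eV

Using Einstein's photoelectric equation: KE_max = hf - φ = hc/λ - φ

First, calculate the photon energy:
E_photon = hc/λ = (6.626×10⁻³⁴ J·s)(3×10⁸ m/s) / (179.5×10⁻⁹ m)
E_photon = 6.9072 eV

Then, the maximum kinetic energy:
KE_max = E_photon - φ = 6.9072 eV - 4.57 eV = 2.3372 eV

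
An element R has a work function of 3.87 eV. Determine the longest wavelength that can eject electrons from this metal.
320.37 nm

The threshold wavelength is when the photon energy equals the work function:
hc/λ₀ = φ

Solving for λ₀:
λ₀ = hc/φ = (6.626×10⁻³⁴ J·s)(3×10⁸ m/s) / (3.87 eV × 1.602×10⁻¹⁹ J/eV)
λ₀ = 320.37 nm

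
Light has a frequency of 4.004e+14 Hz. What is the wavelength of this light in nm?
748.73 nm

Using the wave equation: c = fλ

Solving for wavelength:
λ = c/f = (3×10⁸ m/s) / (4.004e+14 Hz)
λ = 748.73 nm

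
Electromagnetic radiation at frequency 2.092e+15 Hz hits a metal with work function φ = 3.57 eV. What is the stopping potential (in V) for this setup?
5.0818 V

The stopping potential V_s satisfies: eV_s = KE_max

First, find KE_max using Einstein's equation:
E_photon = hf = (6.626×10⁻³⁴ J·s)(2.092e+15 Hz) = 8.6518 eV
KE_max = E_photon - φ = 8.6518 - 3.57 = 5.0818 eV

Since eV_s = KE_max:
V_s = KE_max/e = 5.0818 V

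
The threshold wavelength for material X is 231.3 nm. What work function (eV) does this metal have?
5.36 eV

At the threshold wavelength, photon energy equals work function:
φ = hc/λ₀

Calculating:
φ = (6.626×10⁻³⁴ J·s)(3×10⁸ m/s) / (231.3×10⁻⁹ m)
φ = 5.36 eV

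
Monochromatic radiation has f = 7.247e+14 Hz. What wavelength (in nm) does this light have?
413.68 nm

Using the wave equation: c = fλ

Solving for wavelength:
λ = c/f = (3×10⁸ m/s) / (7.247e+14 Hz)
λ = 413.68 nm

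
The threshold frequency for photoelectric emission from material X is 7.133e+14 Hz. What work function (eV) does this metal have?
2.95 eV

At the threshold frequency, photon energy equals work function:
φ = hf₀

Calculating:
φ = (6.626×10⁻³⁴ J·s)(7.133e+14 Hz)
φ = 2.95 eV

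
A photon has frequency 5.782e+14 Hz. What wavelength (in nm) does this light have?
518.49 nm

Using the wave equation: c = fλ

Solving for wavelength:
λ = c/f = (3×10⁸ m/s) / (5.782e+14 Hz)
λ = 518.49 nm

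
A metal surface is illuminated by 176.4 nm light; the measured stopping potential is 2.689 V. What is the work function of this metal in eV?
4.34 eV

The stopping potential gives the maximum kinetic energy: KE_max = eV_s = 2.689 eV

From Einstein's photoelectric equation: KE_max = hc/λ - φ
Rearranging: φ = hc/λ - KE_max

Calculate photon energy:
E_photon = hc/λ = (6.626×10⁻³⁴ J·s)(3×10⁸ m/s) / (176.4×10⁻⁹ m) = 7.0286 eV

Therefore:
φ = 7.0286 - 2.689 = 4.34 eV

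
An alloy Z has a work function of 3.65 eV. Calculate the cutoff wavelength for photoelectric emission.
339.68 nm

The threshold wavelength is when the photon energy equals the work function:
hc/λ₀ = φ

Solving for λ₀:
λ₀ = hc/φ = (6.626×10⁻³⁴ J·s)(3×10⁸ m/s) / (3.65 eV × 1.602×10⁻¹⁹ J/eV)
λ₀ = 339.68 nm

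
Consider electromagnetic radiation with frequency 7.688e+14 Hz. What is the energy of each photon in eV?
3.1795 eV

Using E = hf:

E = hf = (6.626×10⁻³⁴ J·s)(7.688e+14 Hz)
E = 3.1795 eV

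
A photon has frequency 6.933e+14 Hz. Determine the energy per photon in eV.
2.8673 eV

Using E = hf:

E = hf = (6.626×10⁻³⁴ J·s)(6.933e+14 Hz)
E = 2.8673 eV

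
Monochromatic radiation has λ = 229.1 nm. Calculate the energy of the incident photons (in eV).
5.4118 eV

Using E = hf = hc/λ:

E = hc/λ = (6.626×10⁻³⁴ J·s)(3×10⁸ m/s) / (229.1×10⁻⁹ m)
E = 5.4118 eV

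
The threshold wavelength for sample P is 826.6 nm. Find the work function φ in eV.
1.50 eV

At the threshold wavelength, photon energy equals work function:
φ = hc/λ₀

Calculating:
φ = (6.626×10⁻³⁴ J·s)(3×10⁸ m/s) / (826.6×10⁻⁹ m)
φ = 1.50 eV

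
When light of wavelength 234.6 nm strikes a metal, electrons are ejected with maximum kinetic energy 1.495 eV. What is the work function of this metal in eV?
3.79 eV

From Einstein's photoelectric equation: KE_max = hf - φ = hc/λ - φ

Rearranging for φ:
φ = hc/λ - KE_max

Calculate photon energy:
E_photon = hc/λ = 5.2849 eV

Therefore:
φ = 5.2849 - 1.495 = 3.79 eV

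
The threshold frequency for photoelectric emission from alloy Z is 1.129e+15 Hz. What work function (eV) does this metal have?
4.67 eV

At the threshold frequency, photon energy equals work function:
φ = hf₀

Calculating:
φ = (6.626×10⁻³⁴ J·s)(1.129e+15 Hz)
φ = 4.67 eV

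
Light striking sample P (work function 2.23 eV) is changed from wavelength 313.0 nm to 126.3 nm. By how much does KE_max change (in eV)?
5.8555 eV

Using Einstein's equation: KE_max = hc/λ - φ

For λ₁ = 313.0 nm:
KE₁ = hc/λ₁ - φ = 3.9612 - 2.23 = 1.7312 eV

For λ₂ = 126.3 nm:
KE₂ = hc/λ₂ - φ = 9.8166 - 2.23 = 7.5866 eV

Change in KE:
ΔKE = KE₂ - KE₁ = 7.5866 - 1.7312 = 5.8555 eV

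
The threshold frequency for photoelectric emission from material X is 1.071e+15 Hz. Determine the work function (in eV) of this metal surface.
4.43 eV

At the threshold frequency, photon energy equals work function:
φ = hf₀

Calculating:
φ = (6.626×10⁻³⁴ J·s)(1.071e+15 Hz)
φ = 4.43 eV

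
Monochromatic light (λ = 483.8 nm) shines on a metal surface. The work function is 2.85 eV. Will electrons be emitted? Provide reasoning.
No

For photoemission, the photon energy must exceed the work function.

Photon energy: E = hc/λ = 2.5627 eV
Work function: φ = 2.85 eV

Since E_photon (2.5627 eV) < φ (2.85 eV), photoemission will NOT occur.
The threshold wavelength is λ₀ = hc/φ = 435.0 nm.
Since 483.8 nm > 435.0 nm, the photons lack sufficient energy.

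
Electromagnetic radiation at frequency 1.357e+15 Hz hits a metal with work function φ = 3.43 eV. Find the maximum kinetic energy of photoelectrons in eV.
2.1821 eV

Using Einstein's photoelectric equation: KE_max = hf - φ

First, calculate the photon energy:
E_photon = hf = (6.626×10⁻³⁴ J·s)(1.357e+15 Hz)
E_photon = 5.6121 eV

Then, the maximum kinetic energy:
KE_max = E_photon - φ = 5.6121 eV - 3.43 eV = 2.1821 eV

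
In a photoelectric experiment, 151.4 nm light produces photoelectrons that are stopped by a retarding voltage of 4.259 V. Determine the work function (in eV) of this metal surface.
3.93 eV

The stopping potential gives the maximum kinetic energy: KE_max = eV_s = 4.259 eV

From Einstein's photoelectric equation: KE_max = hc/λ - φ
Rearranging: φ = hc/λ - KE_max

Calculate photon energy:
E_photon = hc/λ = (6.626×10⁻³⁴ J·s)(3×10⁸ m/s) / (151.4×10⁻⁹ m) = 8.1892 eV

Therefore:
φ = 8.1892 - 4.259 = 3.93 eV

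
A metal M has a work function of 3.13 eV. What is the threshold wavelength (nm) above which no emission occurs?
396.12 nm

The threshold wavelength is when the photon energy equals the work function:
hc/λ₀ = φ

Solving for λ₀:
λ₀ = hc/φ = (6.626×10⁻³⁴ J·s)(3×10⁸ m/s) / (3.13 eV × 1.602×10⁻¹⁹ J/eV)
λ₀ = 396.12 nm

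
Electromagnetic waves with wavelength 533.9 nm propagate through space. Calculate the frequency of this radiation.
5.6151e+14 Hz

Using the wave equation: c = fλ

Solving for frequency:
f = c/λ = (3×10⁸ m/s) / (533.9×10⁻⁹ m)
f = 5.6151e+14 Hz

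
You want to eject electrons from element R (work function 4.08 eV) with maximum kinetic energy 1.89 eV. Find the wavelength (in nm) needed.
207.68 nm

From Einstein's equation: KE_max = hc/λ - φ

Rearranging for λ:
hc/λ = KE_max + φ
λ = hc/(KE_max + φ)

Required photon energy:
E_photon = KE_max + φ = 1.89 + 4.08 = 5.97 eV

Required wavelength:
λ = hc/E_photon = (6.626×10⁻³⁴)(3×10⁸) / (5.97 × 1.602×10⁻¹⁹)
λ = 207.68 nm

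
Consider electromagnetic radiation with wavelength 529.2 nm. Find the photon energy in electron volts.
2.3429 eV

Using E = hf = hc/λ:

E = hc/λ = (6.626×10⁻³⁴ J·s)(3×10⁸ m/s) / (529.2×10⁻⁹ m)
E = 2.3429 eV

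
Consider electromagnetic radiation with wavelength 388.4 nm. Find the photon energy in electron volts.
3.1922 eV

Using E = hf = hc/λ:

E = hc/λ = (6.626×10⁻³⁴ J·s)(3×10⁸ m/s) / (388.4×10⁻⁹ m)
E = 3.1922 eV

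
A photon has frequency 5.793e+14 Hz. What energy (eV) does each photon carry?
2.3958 eV

Using E = hf:

E = hf = (6.626×10⁻³⁴ J·s)(5.793e+14 Hz)
E = 2.3958 eV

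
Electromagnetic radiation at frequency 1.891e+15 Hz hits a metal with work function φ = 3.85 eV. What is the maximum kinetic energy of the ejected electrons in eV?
3.9705 eV

Using Einstein's photoelectric equation: KE_max = hf - φ

First, calculate the photon energy:
E_photon = hf = (6.626×10⁻³⁴ J·s)(1.891e+15 Hz)
E_photon = 7.8205 eV

Then, the maximum kinetic energy:
KE_max = E_photon - φ = 7.8205 eV - 3.85 eV = 3.9705 eV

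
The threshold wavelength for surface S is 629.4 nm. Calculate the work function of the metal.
1.97 eV

At the threshold wavelength, photon energy equals work function:
φ = hc/λ₀

Calculating:
φ = (6.626×10⁻³⁴ J·s)(3×10⁸ m/s) / (629.4×10⁻⁹ m)
φ = 1.97 eV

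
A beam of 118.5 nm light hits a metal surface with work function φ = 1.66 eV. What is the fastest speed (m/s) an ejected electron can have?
1.7597e+06 m/s

First, find the maximum kinetic energy:
E_photon = hc/λ = 10.4628 eV
KE_max = E_photon - φ = 10.4628 - 1.66 = 8.8028 eV

Convert to Joules: KE_max = 8.8028 × 1.602×10⁻¹⁹ J = 1.4104e-18 J

Then use KE = ½mv² to find velocity:
v = √(2·KE/m) = √(2 × 1.4104e-18 J / 9.109e-31 kg)
v = 1.7597e+06 m/s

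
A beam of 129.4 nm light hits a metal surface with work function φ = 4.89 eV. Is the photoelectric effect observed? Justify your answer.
Yes

For photoemission, the photon energy must exceed the work function.

Photon energy: E = hc/λ = 9.5815 eV
Work function: φ = 4.89 eV

Since E_photon (9.5815 eV) > φ (4.89 eV), photoemission WILL occur.
The threshold wavelength is λ₀ = hc/φ = 253.5 nm.
Since 129.4 nm < 253.5 nm, the light has sufficient energy.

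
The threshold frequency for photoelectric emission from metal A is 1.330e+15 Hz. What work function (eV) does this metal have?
5.50 eV

At the threshold frequency, photon energy equals work function:
φ = hf₀

Calculating:
φ = (6.626×10⁻³⁴ J·s)(1.330e+15 Hz)
φ = 5.50 eV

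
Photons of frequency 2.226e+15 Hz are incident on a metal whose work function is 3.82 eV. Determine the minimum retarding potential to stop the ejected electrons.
5.3860 V

The stopping potential V_s satisfies: eV_s = KE_max

First, find KE_max using Einstein's equation:
E_photon = hf = (6.626×10⁻³⁴ J·s)(2.226e+15 Hz) = 9.2060 eV
KE_max = E_photon - φ = 9.2060 - 3.82 = 5.3860 eV

Since eV_s = KE_max:
V_s = KE_max/e = 5.3860 V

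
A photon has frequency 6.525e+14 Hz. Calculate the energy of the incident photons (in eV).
2.6985 eV

Using E = hf:

E = hf = (6.626×10⁻³⁴ J·s)(6.525e+14 Hz)
E = 2.6985 eV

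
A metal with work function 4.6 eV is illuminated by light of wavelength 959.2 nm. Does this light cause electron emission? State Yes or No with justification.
No

For photoemission, the photon energy must exceed the work function.

Photon energy: E = hc/λ = 1.2926 eV
Work function: φ = 4.6 eV

Since E_photon (1.2926 eV) < φ (4.6 eV), photoemission will NOT occur.
The threshold wavelength is λ₀ = hc/φ = 269.5 nm.
Since 959.2 nm > 269.5 nm, the photons lack sufficient energy.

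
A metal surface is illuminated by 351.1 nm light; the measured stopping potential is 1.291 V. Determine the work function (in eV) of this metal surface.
2.24 eV

The stopping potential gives the maximum kinetic energy: KE_max = eV_s = 1.291 eV

From Einstein's photoelectric equation: KE_max = hc/λ - φ
Rearranging: φ = hc/λ - KE_max

Calculate photon energy:
E_photon = hc/λ = (6.626×10⁻³⁴ J·s)(3×10⁸ m/s) / (351.1×10⁻⁹ m) = 3.5313 eV

Therefore:
φ = 3.5313 - 1.291 = 2.24 eV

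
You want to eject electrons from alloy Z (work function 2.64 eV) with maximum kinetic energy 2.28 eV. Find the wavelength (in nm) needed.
252.00 nm

From Einstein's equation: KE_max = hc/λ - φ

Rearranging for λ:
hc/λ = KE_max + φ
λ = hc/(KE_max + φ)

Required photon energy:
E_photon = KE_max + φ = 2.28 + 2.64 = 4.92 eV

Required wavelength:
λ = hc/E_photon = (6.626×10⁻³⁴)(3×10⁸) / (4.92 × 1.602×10⁻¹⁹)
λ = 252.00 nm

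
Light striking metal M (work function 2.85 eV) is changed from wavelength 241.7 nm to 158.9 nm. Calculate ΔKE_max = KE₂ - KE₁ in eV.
2.6730 eV

Using Einstein's equation: KE_max = hc/λ - φ

For λ₁ = 241.7 nm:
KE₁ = hc/λ₁ - φ = 5.1297 - 2.85 = 2.2797 eV

For λ₂ = 158.9 nm:
KE₂ = hc/λ₂ - φ = 7.8027 - 2.85 = 4.9527 eV

Change in KE:
ΔKE = KE₂ - KE₁ = 4.9527 - 2.2797 = 2.6730 eV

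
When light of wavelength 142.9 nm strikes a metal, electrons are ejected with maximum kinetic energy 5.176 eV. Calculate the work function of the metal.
3.50 eV

From Einstein's photoelectric equation: KE_max = hf - φ = hc/λ - φ

Rearranging for φ:
φ = hc/λ - KE_max

Calculate photon energy:
E_photon = hc/λ = 8.6763 eV

Therefore:
φ = 8.6763 - 5.176 = 3.50 eV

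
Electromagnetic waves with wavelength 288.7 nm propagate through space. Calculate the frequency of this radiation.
1.0384e+15 Hz

Using the wave equation: c = fλ

Solving for frequency:
f = c/λ = (3×10⁸ m/s) / (288.7×10⁻⁹ m)
f = 1.0384e+15 Hz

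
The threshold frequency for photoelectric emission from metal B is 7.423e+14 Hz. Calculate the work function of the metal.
3.07 eV

At the threshold frequency, photon energy equals work function:
φ = hf₀

Calculating:
φ = (6.626×10⁻³⁴ J·s)(7.423e+14 Hz)
φ = 3.07 eV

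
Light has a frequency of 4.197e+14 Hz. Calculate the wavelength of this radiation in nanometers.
714.30 nm

Using the wave equation: c = fλ

Solving for wavelength:
λ = c/f = (3×10⁸ m/s) / (4.197e+14 Hz)
λ = 714.30 nm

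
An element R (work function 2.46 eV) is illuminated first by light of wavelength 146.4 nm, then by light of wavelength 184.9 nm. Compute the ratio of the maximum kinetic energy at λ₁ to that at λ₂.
1.4154

Using Einstein's equation: KE_max = hc/λ - φ

For λ₁ = 146.4 nm:
E₁ = hc/λ₁ = 8.4689 eV
KE₁ = E₁ - φ = 8.4689 - 2.46 = 6.0089 eV

For λ₂ = 184.9 nm:
E₂ = hc/λ₂ = 6.7055 eV
KE₂ = E₂ - φ = 6.7055 - 2.46 = 4.2455 eV

Ratio: KE₁/KE₂ = 6.0089/4.2455 = 1.4154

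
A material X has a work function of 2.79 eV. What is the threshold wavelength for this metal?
444.39 nm

The threshold wavelength is when the photon energy equals the work function:
hc/λ₀ = φ

Solving for λ₀:
λ₀ = hc/φ = (6.626×10⁻³⁴ J·s)(3×10⁸ m/s) / (2.79 eV × 1.602×10⁻¹⁹ J/eV)
λ₀ = 444.39 nm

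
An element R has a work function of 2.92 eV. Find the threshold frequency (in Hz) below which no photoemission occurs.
7.0605e+14 Hz

The threshold frequency is when the photon energy equals the work function:
hf₀ = φ

Solving for f₀:
f₀ = φ/h = (2.92 eV × 1.602×10⁻¹⁹ J/eV) / (6.626×10⁻³⁴ J·s)
f₀ = 7.0605e+14 Hz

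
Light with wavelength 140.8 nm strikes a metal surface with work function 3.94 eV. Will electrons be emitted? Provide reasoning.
Yes

For photoemission, the photon energy must exceed the work function.

Photon energy: E = hc/λ = 8.8057 eV
Work function: φ = 3.94 eV

Since E_photon (8.8057 eV) > φ (3.94 eV), photoemission WILL occur.
The threshold wavelength is λ₀ = hc/φ = 314.7 nm.
Since 140.8 nm < 314.7 nm, the light has sufficient energy.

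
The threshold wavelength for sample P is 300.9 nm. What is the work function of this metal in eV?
4.12 eV

At the threshold wavelength, photon energy equals work function:
φ = hc/λ₀

Calculating:
φ = (6.626×10⁻³⁴ J·s)(3×10⁸ m/s) / (300.9×10⁻⁹ m)
φ = 4.12 eV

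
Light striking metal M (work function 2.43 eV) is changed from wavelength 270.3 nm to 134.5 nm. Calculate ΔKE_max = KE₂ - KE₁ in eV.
4.6312 eV

Using Einstein's equation: KE_max = hc/λ - φ

For λ₁ = 270.3 nm:
KE₁ = hc/λ₁ - φ = 4.5869 - 2.43 = 2.1569 eV

For λ₂ = 134.5 nm:
KE₂ = hc/λ₂ - φ = 9.2182 - 2.43 = 6.7882 eV

Change in KE:
ΔKE = KE₂ - KE₁ = 6.7882 - 2.1569 = 4.6312 eV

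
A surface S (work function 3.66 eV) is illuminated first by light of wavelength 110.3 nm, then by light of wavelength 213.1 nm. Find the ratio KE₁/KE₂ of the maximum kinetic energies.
3.5126

Using Einstein's equation: KE_max = hc/λ - φ

For λ₁ = 110.3 nm:
E₁ = hc/λ₁ = 11.2406 eV
KE₁ = E₁ - φ = 11.2406 - 3.66 = 7.5806 eV

For λ₂ = 213.1 nm:
E₂ = hc/λ₂ = 5.8181 eV
KE₂ = E₂ - φ = 5.8181 - 3.66 = 2.1581 eV

Ratio: KE₁/KE₂ = 7.5806/2.1581 = 3.5126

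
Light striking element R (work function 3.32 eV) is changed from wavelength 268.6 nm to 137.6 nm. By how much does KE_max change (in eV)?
4.3945 eV

Using Einstein's equation: KE_max = hc/λ - φ

For λ₁ = 268.6 nm:
KE₁ = hc/λ₁ - φ = 4.6159 - 3.32 = 1.2959 eV

For λ₂ = 137.6 nm:
KE₂ = hc/λ₂ - φ = 9.0105 - 3.32 = 5.6905 eV

Change in KE:
ΔKE = KE₂ - KE₁ = 5.6905 - 1.2959 = 4.3945 eV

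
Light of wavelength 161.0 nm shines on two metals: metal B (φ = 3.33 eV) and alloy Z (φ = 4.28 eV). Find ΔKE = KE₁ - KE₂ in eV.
0.9500 eV

Using KE_max = hc/λ - φ for each metal:

Photon energy: E = hc/λ = 7.7009 eV

For metal B (φ₁ = 3.33 eV):
KE₁ = E - φ₁ = 7.7009 - 3.33 = 4.3709 eV

For alloy Z (φ₂ = 4.28 eV):
KE₂ = E - φ₂ = 7.7009 - 4.28 = 3.4209 eV

Difference:
ΔKE = KE₁ - KE₂ = 4.3709 - 3.4209 = 0.9500 eV

Note: The difference equals the difference in work functions: 4.28 - 3.33 = 0.95 eV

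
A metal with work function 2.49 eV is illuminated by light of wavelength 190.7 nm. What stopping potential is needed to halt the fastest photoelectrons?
4.0115 V

The stopping potential V_s satisfies: eV_s = KE_max

First, find KE_max using Einstein's equation:
E_photon = hc/λ = 6.5015 eV
KE_max = E_photon - φ = 6.5015 - 2.49 = 4.0115 eV

Since eV_s = KE_max:
V_s = KE_max/e = 4.0115 V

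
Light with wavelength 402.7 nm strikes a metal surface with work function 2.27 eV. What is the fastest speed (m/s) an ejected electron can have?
5.3340e+05 m/s

First, find the maximum kinetic energy:
E_photon = hc/λ = 3.0788 eV
KE_max = E_photon - φ = 3.0788 - 2.27 = 0.8088 eV

Convert to Joules: KE_max = 0.8088 × 1.602×10⁻¹⁹ J = 1.2959e-19 J

Then use KE = ½mv² to find velocity:
v = √(2·KE/m) = √(2 × 1.2959e-19 J / 9.109e-31 kg)
v = 5.3340e+05 m/s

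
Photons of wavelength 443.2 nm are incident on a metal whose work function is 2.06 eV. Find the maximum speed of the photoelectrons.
5.0933e+05 m/s

First, find the maximum kinetic energy:
E_photon = hc/λ = 2.7975 eV
KE_max = E_photon - φ = 2.7975 - 2.06 = 0.7375 eV

Convert to Joules: KE_max = 0.7375 × 1.602×10⁻¹⁹ J = 1.1816e-19 J

Then use KE = ½mv² to find velocity:
v = √(2·KE/m) = √(2 × 1.1816e-19 J / 9.109e-31 kg)
v = 5.0933e+05 m/s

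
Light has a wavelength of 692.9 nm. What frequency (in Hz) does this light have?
4.3266e+14 Hz

Using the wave equation: c = fλ

Solving for frequency:
f = c/λ = (3×10⁸ m/s) / (692.9×10⁻⁹ m)
f = 4.3266e+14 Hz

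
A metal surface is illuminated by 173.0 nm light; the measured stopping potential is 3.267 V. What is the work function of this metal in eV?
3.90 eV

The stopping potential gives the maximum kinetic energy: KE_max = eV_s = 3.267 eV

From Einstein's photoelectric equation: KE_max = hc/λ - φ
Rearranging: φ = hc/λ - KE_max

Calculate photon energy:
E_photon = hc/λ = (6.626×10⁻³⁴ J·s)(3×10⁸ m/s) / (173.0×10⁻⁹ m) = 7.1667 eV

Therefore:
φ = 7.1667 - 3.267 = 3.90 eV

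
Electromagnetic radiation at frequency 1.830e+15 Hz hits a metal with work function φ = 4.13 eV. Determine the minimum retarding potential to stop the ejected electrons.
3.4383 V

The stopping potential V_s satisfies: eV_s = KE_max

First, find KE_max using Einstein's equation:
E_photon = hf = (6.626×10⁻³⁴ J·s)(1.830e+15 Hz) = 7.5683 eV
KE_max = E_photon - φ = 7.5683 - 4.13 = 3.4383 eV

Since eV_s = KE_max:
V_s = KE_max/e = 3.4383 V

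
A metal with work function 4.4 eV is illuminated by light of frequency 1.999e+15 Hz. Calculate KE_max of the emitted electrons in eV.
3.8672 eV

Using Einstein's photoelectric equation: KE_max = hf - φ

First, calculate the photon energy:
E_photon = hf = (6.626×10⁻³⁴ J·s)(1.999e+15 Hz)
E_photon = 8.2672 eV

Then, the maximum kinetic energy:
KE_max = E_photon - φ = 8.2672 eV - 4.4 eV = 3.8672 eV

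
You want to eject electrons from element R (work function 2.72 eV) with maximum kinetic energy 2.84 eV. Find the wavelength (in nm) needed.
222.99 nm

From Einstein's equation: KE_max = hc/λ - φ

Rearranging for λ:
hc/λ = KE_max + φ
λ = hc/(KE_max + φ)

Required photon energy:
E_photon = KE_max + φ = 2.84 + 2.72 = 5.56 eV

Required wavelength:
λ = hc/E_photon = (6.626×10⁻³⁴)(3×10⁸) / (5.56 × 1.602×10⁻¹⁹)
λ = 222.99 nm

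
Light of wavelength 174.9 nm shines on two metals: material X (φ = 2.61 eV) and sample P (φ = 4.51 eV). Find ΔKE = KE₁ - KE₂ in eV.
1.9000 eV

Using KE_max = hc/λ - φ for each metal:

Photon energy: E = hc/λ = 7.0889 eV

For material X (φ₁ = 2.61 eV):
KE₁ = E - φ₁ = 7.0889 - 2.61 = 4.4789 eV

For sample P (φ₂ = 4.51 eV):
KE₂ = E - φ₂ = 7.0889 - 4.51 = 2.5789 eV

Difference:
ΔKE = KE₁ - KE₂ = 4.4789 - 2.5789 = 1.9000 eV

Note: The difference equals the difference in work functions: 4.51 - 2.61 = 1.90 eV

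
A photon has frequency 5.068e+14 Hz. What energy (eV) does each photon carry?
2.0960 eV

Using E = hf:

E = hf = (6.626×10⁻³⁴ J·s)(5.068e+14 Hz)
E = 2.0960 eV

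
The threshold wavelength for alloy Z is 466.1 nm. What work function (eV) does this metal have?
2.66 eV

At the threshold wavelength, photon energy equals work function:
φ = hc/λ₀

Calculating:
φ = (6.626×10⁻³⁴ J·s)(3×10⁸ m/s) / (466.1×10⁻⁹ m)
φ = 2.66 eV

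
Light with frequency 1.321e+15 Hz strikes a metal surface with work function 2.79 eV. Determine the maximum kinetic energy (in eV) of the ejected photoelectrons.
2.6732 eV

Using Einstein's photoelectric equation: KE_max = hf - φ

First, calculate the photon energy:
E_photon = hf = (6.626×10⁻³⁴ J·s)(1.321e+15 Hz)
E_photon = 5.4632 eV

Then, the maximum kinetic energy:
KE_max = E_photon - φ = 5.4632 eV - 2.79 eV = 2.6732 eV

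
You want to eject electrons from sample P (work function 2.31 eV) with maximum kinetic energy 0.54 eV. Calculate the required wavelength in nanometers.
435.03 nm

From Einstein's equation: KE_max = hc/λ - φ

Rearranging for λ:
hc/λ = KE_max + φ
λ = hc/(KE_max + φ)

Required photon energy:
E_photon = KE_max + φ = 0.54 + 2.31 = 2.85 eV

Required wavelength:
λ = hc/E_photon = (6.626×10⁻³⁴)(3×10⁸) / (2.85 × 1.602×10⁻¹⁹)
λ = 435.03 nm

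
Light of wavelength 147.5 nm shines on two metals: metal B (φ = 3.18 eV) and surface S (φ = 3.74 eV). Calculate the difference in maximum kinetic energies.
0.5600 eV

Using KE_max = hc/λ - φ for each metal:

Photon energy: E = hc/λ = 8.4057 eV

For metal B (φ₁ = 3.18 eV):
KE₁ = E - φ₁ = 8.4057 - 3.18 = 5.2257 eV

For surface S (φ₂ = 3.74 eV):
KE₂ = E - φ₂ = 8.4057 - 3.74 = 4.6657 eV

Difference:
ΔKE = KE₁ - KE₂ = 5.2257 - 4.6657 = 0.5600 eV

Note: The difference equals the difference in work functions: 3.74 - 3.18 = 0.56 eV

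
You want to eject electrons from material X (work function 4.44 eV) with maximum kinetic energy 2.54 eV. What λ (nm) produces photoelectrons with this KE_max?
177.63 nm

From Einstein's equation: KE_max = hc/λ - φ

Rearranging for λ:
hc/λ = KE_max + φ
λ = hc/(KE_max + φ)

Required photon energy:
E_photon = KE_max + φ = 2.54 + 4.44 = 6.98 eV

Required wavelength:
λ = hc/E_photon = (6.626×10⁻³⁴)(3×10⁸) / (6.98 × 1.602×10⁻¹⁹)
λ = 177.63 nm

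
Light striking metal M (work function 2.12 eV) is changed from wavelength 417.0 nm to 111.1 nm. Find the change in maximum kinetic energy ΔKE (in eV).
8.1865 eV

Using Einstein's equation: KE_max = hc/λ - φ

For λ₁ = 417.0 nm:
KE₁ = hc/λ₁ - φ = 2.9732 - 2.12 = 0.8532 eV

For λ₂ = 111.1 nm:
KE₂ = hc/λ₂ - φ = 11.1597 - 2.12 = 9.0397 eV

Change in KE:
ΔKE = KE₂ - KE₁ = 9.0397 - 0.8532 = 8.1865 eV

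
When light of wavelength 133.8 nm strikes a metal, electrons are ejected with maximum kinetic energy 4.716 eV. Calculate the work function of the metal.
4.55 eV

From Einstein's photoelectric equation: KE_max = hf - φ = hc/λ - φ

Rearranging for φ:
φ = hc/λ - KE_max

Calculate photon energy:
E_photon = hc/λ = 9.2664 eV

Therefore:
φ = 9.2664 - 4.716 = 4.55 eV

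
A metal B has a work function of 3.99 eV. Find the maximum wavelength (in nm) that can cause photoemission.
310.74 nm

The threshold wavelength is when the photon energy equals the work function:
hc/λ₀ = φ

Solving for λ₀:
λ₀ = hc/φ = (6.626×10⁻³⁴ J·s)(3×10⁸ m/s) / (3.99 eV × 1.602×10⁻¹⁹ J/eV)
λ₀ = 310.74 nm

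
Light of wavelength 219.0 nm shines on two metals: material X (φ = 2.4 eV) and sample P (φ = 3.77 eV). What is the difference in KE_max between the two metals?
1.3700 eV

Using KE_max = hc/λ - φ for each metal:

Photon energy: E = hc/λ = 5.6614 eV

For material X (φ₁ = 2.4 eV):
KE₁ = E - φ₁ = 5.6614 - 2.4 = 3.2614 eV

For sample P (φ₂ = 3.77 eV):
KE₂ = E - φ₂ = 5.6614 - 3.77 = 1.8914 eV

Difference:
ΔKE = KE₁ - KE₂ = 3.2614 - 1.8914 = 1.3700 eV

Note: The difference equals the difference in work functions: 3.77 - 2.4 = 1.37 eV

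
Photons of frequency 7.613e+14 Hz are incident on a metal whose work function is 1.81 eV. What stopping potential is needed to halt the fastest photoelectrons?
1.3385 V

The stopping potential V_s satisfies: eV_s = KE_max

First, find KE_max using Einstein's equation:
E_photon = hf = (6.626×10⁻³⁴ J·s)(7.613e+14 Hz) = 3.1485 eV
KE_max = E_photon - φ = 3.1485 - 1.81 = 1.3385 eV

Since eV_s = KE_max:
V_s = KE_max/e = 1.3385 V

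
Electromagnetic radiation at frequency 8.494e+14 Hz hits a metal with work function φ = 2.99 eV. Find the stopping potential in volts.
0.5228 V

The stopping potential V_s satisfies: eV_s = KE_max

First, find KE_max using Einstein's equation:
E_photon = hf = (6.626×10⁻³⁴ J·s)(8.494e+14 Hz) = 3.5128 eV
KE_max = E_photon - φ = 3.5128 - 2.99 = 0.5228 eV

Since eV_s = KE_max:
V_s = KE_max/e = 0.5228 V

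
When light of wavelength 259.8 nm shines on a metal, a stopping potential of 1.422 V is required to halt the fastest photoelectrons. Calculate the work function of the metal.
3.35 eV

The stopping potential gives the maximum kinetic energy: KE_max = eV_s = 1.422 eV

From Einstein's photoelectric equation: KE_max = hc/λ - φ
Rearranging: φ = hc/λ - KE_max

Calculate photon energy:
E_photon = hc/λ = (6.626×10⁻³⁴ J·s)(3×10⁸ m/s) / (259.8×10⁻⁹ m) = 4.7723 eV

Therefore:
φ = 4.7723 - 1.422 = 3.35 eV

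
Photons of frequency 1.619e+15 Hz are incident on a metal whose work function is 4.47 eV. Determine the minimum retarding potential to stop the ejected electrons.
2.2256 V

The stopping potential V_s satisfies: eV_s = KE_max

First, find KE_max using Einstein's equation:
E_photon = hf = (6.626×10⁻³⁴ J·s)(1.619e+15 Hz) = 6.6956 eV
KE_max = E_photon - φ = 6.6956 - 4.47 = 2.2256 eV

Since eV_s = KE_max:
V_s = KE_max/e = 2.2256 V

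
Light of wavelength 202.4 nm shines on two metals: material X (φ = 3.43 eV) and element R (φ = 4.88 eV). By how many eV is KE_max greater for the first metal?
1.4500 eV

Using KE_max = hc/λ - φ for each metal:

Photon energy: E = hc/λ = 6.1257 eV

For material X (φ₁ = 3.43 eV):
KE₁ = E - φ₁ = 6.1257 - 3.43 = 2.6957 eV

For element R (φ₂ = 4.88 eV):
KE₂ = E - φ₂ = 6.1257 - 4.88 = 1.2457 eV

Difference:
ΔKE = KE₁ - KE₂ = 2.6957 - 1.2457 = 1.4500 eV

Note: The difference equals the difference in work functions: 4.88 - 3.43 = 1.45 eV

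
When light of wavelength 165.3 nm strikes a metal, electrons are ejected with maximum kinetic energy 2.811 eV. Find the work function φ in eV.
4.69 eV

From Einstein's photoelectric equation: KE_max = hf - φ = hc/λ - φ

Rearranging for φ:
φ = hc/λ - KE_max

Calculate photon energy:
E_photon = hc/λ = 7.5006 eV

Therefore:
φ = 7.5006 - 2.811 = 4.69 eV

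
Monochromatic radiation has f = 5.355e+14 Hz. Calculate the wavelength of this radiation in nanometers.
559.84 nm

Using the wave equation: c = fλ

Solving for wavelength:
λ = c/f = (3×10⁸ m/s) / (5.355e+14 Hz)
λ = 559.84 nm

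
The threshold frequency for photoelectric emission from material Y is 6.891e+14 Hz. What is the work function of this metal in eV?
2.85 eV

At the threshold frequency, photon energy equals work function:
φ = hf₀

Calculating:
φ = (6.626×10⁻³⁴ J·s)(6.891e+14 Hz)
φ = 2.85 eV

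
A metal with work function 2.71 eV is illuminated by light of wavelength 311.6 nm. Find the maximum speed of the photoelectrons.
6.6811e+05 m/s

First, find the maximum kinetic energy:
E_photon = hc/λ = 3.9790 eV
KE_max = E_photon - φ = 3.9790 - 2.71 = 1.2690 eV

Convert to Joules: KE_max = 1.2690 × 1.602×10⁻¹⁹ J = 2.0331e-19 J

Then use KE = ½mv² to find velocity:
v = √(2·KE/m) = √(2 × 2.0331e-19 J / 9.109e-31 kg)
v = 6.6811e+05 m/s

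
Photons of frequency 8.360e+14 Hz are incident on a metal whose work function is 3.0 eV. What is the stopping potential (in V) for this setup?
0.4574 V

The stopping potential V_s satisfies: eV_s = KE_max

First, find KE_max using Einstein's equation:
E_photon = hf = (6.626×10⁻³⁴ J·s)(8.360e+14 Hz) = 3.4574 eV
KE_max = E_photon - φ = 3.4574 - 3.0 = 0.4574 eV

Since eV_s = KE_max:
V_s = KE_max/e = 0.4574 V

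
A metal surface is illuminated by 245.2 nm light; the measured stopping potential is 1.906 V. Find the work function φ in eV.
3.15 eV

The stopping potential gives the maximum kinetic energy: KE_max = eV_s = 1.906 eV

From Einstein's photoelectric equation: KE_max = hc/λ - φ
Rearranging: φ = hc/λ - KE_max

Calculate photon energy:
E_photon = hc/λ = (6.626×10⁻³⁴ J·s)(3×10⁸ m/s) / (245.2×10⁻⁹ m) = 5.0565 eV

Therefore:
φ = 5.0565 - 1.906 = 3.15 eV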